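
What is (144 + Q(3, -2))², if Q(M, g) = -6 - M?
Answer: 18225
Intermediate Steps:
(144 + Q(3, -2))² = (144 + (-6 - 1*3))² = (144 + (-6 - 3))² = (144 - 9)² = 135² = 18225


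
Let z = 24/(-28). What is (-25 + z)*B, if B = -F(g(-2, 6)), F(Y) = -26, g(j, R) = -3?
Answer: -4706/7 ≈ -672.29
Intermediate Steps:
z = -6/7 (z = 24*(-1/28) = -6/7 ≈ -0.85714)
B = 26 (B = -1*(-26) = 26)
(-25 + z)*B = (-25 - 6/7)*26 = -181/7*26 = -4706/7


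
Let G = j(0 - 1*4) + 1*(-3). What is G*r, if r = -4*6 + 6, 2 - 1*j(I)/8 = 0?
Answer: -234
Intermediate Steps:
j(I) = 16 (j(I) = 16 - 8*0 = 16 + 0 = 16)
r = -18 (r = -24 + 6 = -18)
G = 13 (G = 16 + 1*(-3) = 16 - 3 = 13)
G*r = 13*(-18) = -234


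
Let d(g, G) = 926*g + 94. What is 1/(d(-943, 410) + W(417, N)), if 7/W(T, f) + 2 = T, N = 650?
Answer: -415/362346453 ≈ -1.1453e-6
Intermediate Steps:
W(T, f) = 7/(-2 + T)
d(g, G) = 94 + 926*g
1/(d(-943, 410) + W(417, N)) = 1/((94 + 926*(-943)) + 7/(-2 + 417)) = 1/((94 - 873218) + 7/415) = 1/(-873124 + 7*(1/415)) = 1/(-873124 + 7/415) = 1/(-362346453/415) = -415/362346453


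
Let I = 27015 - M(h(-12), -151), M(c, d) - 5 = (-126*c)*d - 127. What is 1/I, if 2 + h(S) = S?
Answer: 1/293501 ≈ 3.4071e-6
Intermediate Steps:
h(S) = -2 + S
M(c, d) = -122 - 126*c*d (M(c, d) = 5 + ((-126*c)*d - 127) = 5 + (-126*c*d - 127) = 5 + (-127 - 126*c*d) = -122 - 126*c*d)
I = 293501 (I = 27015 - (-122 - 126*(-2 - 12)*(-151)) = 27015 - (-122 - 126*(-14)*(-151)) = 27015 - (-122 - 266364) = 27015 - 1*(-266486) = 27015 + 266486 = 293501)
1/I = 1/293501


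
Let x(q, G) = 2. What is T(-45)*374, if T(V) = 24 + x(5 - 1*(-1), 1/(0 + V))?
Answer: 9724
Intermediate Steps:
T(V) = 26 (T(V) = 24 + 2 = 26)
T(-45)*374 = 26*374 = 9724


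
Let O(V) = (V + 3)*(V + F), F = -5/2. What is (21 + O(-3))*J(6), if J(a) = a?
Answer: 126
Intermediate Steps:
F = -5/2 (F = -5*½ = -5/2 ≈ -2.5000)
O(V) = (3 + V)*(-5/2 + V) (O(V) = (V + 3)*(V - 5/2) = (3 + V)*(-5/2 + V))
(21 + O(-3))*J(6) = (21 + (-15/2 + (-3)² + (½)*(-3)))*6 = (21 + (-15/2 + 9 - 3/2))*6 = (21 + 0)*6 = 21*6 = 126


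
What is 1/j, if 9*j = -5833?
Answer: -9/5833 ≈ -0.0015429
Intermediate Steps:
j = -5833/9 (j = (⅑)*(-5833) = -5833/9 ≈ -648.11)
1/j = 1/(-5833/9) = -9/5833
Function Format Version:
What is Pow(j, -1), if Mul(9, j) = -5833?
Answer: Rational(-9, 5833) ≈ -0.0015429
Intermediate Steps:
j = Rational(-5833, 9) (j = Mul(Rational(1, 9), -5833) = Rational(-5833, 9) ≈ -648.11)
Pow(j, -1) = Pow(Rational(-5833, 9), -1) = Rational(-9, 5833)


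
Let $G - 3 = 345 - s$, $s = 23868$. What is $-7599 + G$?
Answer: $-31119$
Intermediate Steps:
$G = -23520$ ($G = 3 + \left(345 - 23868\right) = 3 - 23523 = -23520$)
$-7599 + G = -7599 - 23520 = -31119$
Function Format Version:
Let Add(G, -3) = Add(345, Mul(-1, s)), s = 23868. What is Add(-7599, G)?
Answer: -31119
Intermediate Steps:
G = -23520 (G = Add(3, Add(345, Mul(-1, 23868))) = Add(3, Add(345, -23868)) = Add(3, -23523) = -23520)
Add(-7599, G) = Add(-7599, -23520) = -31119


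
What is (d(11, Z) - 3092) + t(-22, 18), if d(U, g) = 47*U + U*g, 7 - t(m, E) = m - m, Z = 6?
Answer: -2502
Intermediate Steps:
t(m, E) = 7 (t(m, E) = 7 - (m - m) = 7 - 1*0 = 7 + 0 = 7)
(d(11, Z) - 3092) + t(-22, 18) = (11*(47 + 6) - 3092) + 7 = (11*53 - 3092) + 7 = (583 - 3092) + 7 = -2509 + 7 = -2502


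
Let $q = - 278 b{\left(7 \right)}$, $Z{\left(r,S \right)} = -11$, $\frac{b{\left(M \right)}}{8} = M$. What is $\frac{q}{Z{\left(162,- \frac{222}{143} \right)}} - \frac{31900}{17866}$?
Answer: $\frac{138893494}{98263} \approx 1413.5$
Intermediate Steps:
$b{\left(M \right)} = 8 M$
$q = -15568$ ($q = - 278 \cdot 8 \cdot 7 = \left(-278\right) 56 = -15568$)
$\frac{q}{Z{\left(162,- \frac{222}{143} \right)}} - \frac{31900}{17866} = - \frac{15568}{-11} - \frac{31900}{17866} = \left(-15568\right) \left(- \frac{1}{11}\right) - \frac{15950}{8933} = \frac{15568}{11} - \frac{15950}{8933} = \frac{138893494}{98263}$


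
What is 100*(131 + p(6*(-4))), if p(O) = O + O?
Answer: 8300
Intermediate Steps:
p(O) = 2*O
100*(131 + p(6*(-4))) = 100*(131 + 2*(6*(-4))) = 100*(131 + 2*(-24)) = 100*(131 - 48) = 100*83 = 8300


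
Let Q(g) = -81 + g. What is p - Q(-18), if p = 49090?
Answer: 49189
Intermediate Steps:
p - Q(-18) = 49090 - (-81 - 18) = 49090 - 1*(-99) = 49090 + 99 = 49189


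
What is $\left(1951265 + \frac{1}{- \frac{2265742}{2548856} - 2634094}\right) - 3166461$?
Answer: $- \frac{4079369566540515616}{3356964281103} \approx -1.2152 \cdot 10^{6}$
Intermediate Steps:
$\left(1951265 + \frac{1}{- \frac{2265742}{2548856} - 2634094}\right) - 3166461 = \left(1951265 + \frac{1}{\left(-2265742\right) \frac{1}{2548856} - 2634094}\right) - 3166461 = \left(1951265 + \frac{1}{- \frac{1132871}{1274428} - 2634094}\right) - 3166461 = \left(1951265 + \frac{1}{- \frac{3356964281103}{1274428}}\right) - 3166461 = \left(1951265 - \frac{1274428}{3356964281103}\right) - 3166461 = \frac{6550326907965170867}{3356964281103} - 3166461 = - \frac{4079369566540515616}{3356964281103}$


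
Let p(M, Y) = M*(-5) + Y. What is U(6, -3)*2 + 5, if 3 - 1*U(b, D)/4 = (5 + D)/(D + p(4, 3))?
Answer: 149/5 ≈ 29.800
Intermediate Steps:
p(M, Y) = Y - 5*M (p(M, Y) = -5*M + Y = Y - 5*M)
U(b, D) = 12 - 4*(5 + D)/(-17 + D) (U(b, D) = 12 - 4*(5 + D)/(D + (3 - 5*4)) = 12 - 4*(5 + D)/(D + (3 - 20)) = 12 - 4*(5 + D)/(D - 17) = 12 - 4*(5 + D)/(-17 + D))
U(6, -3)*2 + 5 = (8*(-28 - 3)/(-17 - 3))*2 + 5 = (8*(-31)/(-20))*2 + 5 = (8*(-1/20)*(-31))*2 + 5 = (62/5)*2 + 5 = 124/5 + 5 = 149/5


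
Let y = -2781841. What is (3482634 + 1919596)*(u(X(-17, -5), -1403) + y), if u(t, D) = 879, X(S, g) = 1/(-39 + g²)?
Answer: -15023396345260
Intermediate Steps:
(3482634 + 1919596)*(u(X(-17, -5), -1403) + y) = (3482634 + 1919596)*(879 - 2781841) = 5402230*(-2780962) = -15023396345260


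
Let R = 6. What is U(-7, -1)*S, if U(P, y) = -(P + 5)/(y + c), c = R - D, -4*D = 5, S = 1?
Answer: 8/25 ≈ 0.32000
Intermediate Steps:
D = -5/4 (D = -¼*5 = -5/4 ≈ -1.2500)
c = 29/4 (c = 6 - 1*(-5/4) = 6 + 5/4 = 29/4 ≈ 7.2500)
U(P, y) = -(5 + P)/(29/4 + y) (U(P, y) = -(P + 5)/(y + 29/4) = -(5 + P)/(29/4 + y))
U(-7, -1)*S = (4*(-5 - 1*(-7))/(29 + 4*(-1)))*1 = (4*(-5 + 7)/(29 - 4))*1 = (4*2/25)*1 = (4*(1/25)*2)*1 = (8/25)*1 = 8/25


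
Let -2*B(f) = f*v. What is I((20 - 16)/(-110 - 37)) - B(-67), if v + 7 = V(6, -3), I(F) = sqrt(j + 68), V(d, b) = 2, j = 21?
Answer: 335/2 + sqrt(89) ≈ 176.93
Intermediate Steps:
I(F) = sqrt(89) (I(F) = sqrt(21 + 68) = sqrt(89))
v = -5 (v = -7 + 2 = -5)
B(f) = 5*f/2 (B(f) = -f*(-5)/2 = -(-5)*f/2 = 5*f/2)
I((20 - 16)/(-110 - 37)) - B(-67) = sqrt(89) - 5*(-67)/2 = sqrt(89) - 1*(-335/2) = sqrt(89) + 335/2 = 335/2 + sqrt(89)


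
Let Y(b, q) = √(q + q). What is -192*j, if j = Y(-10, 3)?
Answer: -192*√6 ≈ -470.30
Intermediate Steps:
Y(b, q) = √2*√q (Y(b, q) = √(2*q) = √2*√q)
j = √6 (j = √2*√3 = √6 ≈ 2.4495)
-192*j = -192*√6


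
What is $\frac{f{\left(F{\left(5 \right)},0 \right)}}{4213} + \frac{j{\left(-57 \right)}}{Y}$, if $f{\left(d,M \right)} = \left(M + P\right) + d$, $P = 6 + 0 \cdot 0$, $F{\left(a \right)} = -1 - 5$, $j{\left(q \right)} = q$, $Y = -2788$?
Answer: $\frac{57}{2788} \approx 0.020445$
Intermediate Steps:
$F{\left(a \right)} = -6$
$P = 6$ ($P = 6 + 0 = 6$)
$f{\left(d,M \right)} = 6 + M + d$ ($f{\left(d,M \right)} = \left(M + 6\right) + d = \left(6 + M\right) + d = 6 + M + d$)
$\frac{f{\left(F{\left(5 \right)},0 \right)}}{4213} + \frac{j{\left(-57 \right)}}{Y} = \frac{6 + 0 - 6}{4213} - \frac{57}{-2788} = 0 \cdot \frac{1}{4213} - - \frac{57}{2788} = 0 + \frac{57}{2788} = \frac{57}{2788}$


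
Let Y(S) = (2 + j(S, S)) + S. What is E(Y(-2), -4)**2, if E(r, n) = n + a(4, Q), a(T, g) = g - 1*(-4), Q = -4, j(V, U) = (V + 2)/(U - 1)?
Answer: 16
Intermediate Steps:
j(V, U) = (2 + V)/(-1 + U)
Y(S) = 2 + S + (2 + S)/(-1 + S) (Y(S) = (2 + (2 + S)/(-1 + S)) + S = 2 + S + (2 + S)/(-1 + S))
a(T, g) = 4 + g (a(T, g) = g + 4 = 4 + g)
E(r, n) = n (E(r, n) = n + (4 - 4) = n + 0 = n)
E(Y(-2), -4)**2 = (-4)**2 = 16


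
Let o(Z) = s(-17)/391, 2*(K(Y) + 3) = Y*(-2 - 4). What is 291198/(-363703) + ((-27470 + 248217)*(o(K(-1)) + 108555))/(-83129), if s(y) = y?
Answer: -200456615497354190/695388133801 ≈ -2.8827e+5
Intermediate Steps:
K(Y) = -3 - 3*Y (K(Y) = -3 + (Y*(-2 - 4))/2 = -3 + (Y*(-6))/2 = -3 + (-6*Y)/2 = -3 - 3*Y)
o(Z) = -1/23 (o(Z) = -17/391 = -17*1/391 = -1/23)
291198/(-363703) + ((-27470 + 248217)*(o(K(-1)) + 108555))/(-83129) = 291198/(-363703) + ((-27470 + 248217)*(-1/23 + 108555))/(-83129) = 291198*(-1/363703) + (220747*(2496764/23))*(-1/83129) = -291198/363703 + (551153162708/23)*(-1/83129) = -291198/363703 - 551153162708/1911967 = -200456615497354190/695388133801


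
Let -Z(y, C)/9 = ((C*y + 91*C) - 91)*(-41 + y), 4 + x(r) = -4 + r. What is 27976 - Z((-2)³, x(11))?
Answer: -41702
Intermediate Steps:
x(r) = -8 + r (x(r) = -4 + (-4 + r) = -8 + r)
Z(y, C) = -9*(-41 + y)*(-91 + 91*C + C*y) (Z(y, C) = -9*((C*y + 91*C) - 91)*(-41 + y) = -9*((91*C + C*y) - 91)*(-41 + y) = -9*(-91 + 91*C + C*y)*(-41 + y) = -9*(-41 + y)*(-91 + 91*C + C*y))
27976 - Z((-2)³, x(11)) = 27976 - (-33579 + 819*(-2)³ + 33579*(-8 + 11) - 450*(-8 + 11)*(-2)³ - 9*(-8 + 11)*((-2)³)²) = 27976 - (-33579 + 819*(-8) + 33579*3 - 450*3*(-8) - 9*3*(-8)²) = 27976 - (-33579 - 6552 + 100737 + 10800 - 9*3*64) = 27976 - (-33579 - 6552 + 100737 + 10800 - 1728) = 27976 - 1*69678 = 27976 - 69678 = -41702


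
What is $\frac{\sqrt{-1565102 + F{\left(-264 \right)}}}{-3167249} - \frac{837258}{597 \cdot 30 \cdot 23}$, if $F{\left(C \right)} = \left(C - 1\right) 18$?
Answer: $- \frac{139543}{68655} - \frac{4 i \sqrt{98117}}{3167249} \approx -2.0325 - 0.00039559 i$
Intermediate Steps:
$F{\left(C \right)} = -18 + 18 C$ ($F{\left(C \right)} = \left(-1 + C\right) 18 = -18 + 18 C$)
$\frac{\sqrt{-1565102 + F{\left(-264 \right)}}}{-3167249} - \frac{837258}{597 \cdot 30 \cdot 23} = \frac{\sqrt{-1565102 + \left(-18 + 18 \left(-264\right)\right)}}{-3167249} - \frac{837258}{597 \cdot 30 \cdot 23} = \sqrt{-1565102 - 4770} \left(- \frac{1}{3167249}\right) - \frac{837258}{597 \cdot 690} = \sqrt{-1565102 - 4770} \left(- \frac{1}{3167249}\right) - \frac{837258}{411930} = \sqrt{-1569872} \left(- \frac{1}{3167249}\right) - \frac{139543}{68655} = 4 i \sqrt{98117} \left(- \frac{1}{3167249}\right) - \frac{139543}{68655} = - \frac{4 i \sqrt{98117}}{3167249} - \frac{139543}{68655} = - \frac{139543}{68655} - \frac{4 i \sqrt{98117}}{3167249}$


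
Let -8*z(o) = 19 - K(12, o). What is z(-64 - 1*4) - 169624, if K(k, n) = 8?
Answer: -1357003/8 ≈ -1.6963e+5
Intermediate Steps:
z(o) = -11/8 (z(o) = -(19 - 1*8)/8 = -(19 - 8)/8 = -⅛*11 = -11/8)
z(-64 - 1*4) - 169624 = -11/8 - 169624 = -1357003/8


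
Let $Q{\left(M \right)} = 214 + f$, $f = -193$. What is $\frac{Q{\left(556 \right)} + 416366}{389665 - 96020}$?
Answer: $\frac{416387}{293645} \approx 1.418$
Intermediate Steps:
$Q{\left(M \right)} = 21$ ($Q{\left(M \right)} = 214 - 193 = 21$)
$\frac{Q{\left(556 \right)} + 416366}{389665 - 96020} = \frac{21 + 416366}{389665 - 96020} = \frac{416387}{293645}$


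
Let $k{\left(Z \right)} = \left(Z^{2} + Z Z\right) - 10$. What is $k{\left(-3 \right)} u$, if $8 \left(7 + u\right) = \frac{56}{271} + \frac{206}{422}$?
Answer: $- \frac{3162407}{57181} \approx -55.305$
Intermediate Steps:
$u = - \frac{3162407}{457448}$ ($u = -7 + \frac{\frac{56}{271} + \frac{206}{422}}{8} = -7 + \frac{56 \cdot \frac{1}{271} + 206 \cdot \frac{1}{422}}{8} = -7 + \frac{\frac{56}{271} + \frac{103}{211}}{8} = -7 + \frac{1}{8} \cdot \frac{39729}{57181} = -7 + \frac{39729}{457448} = - \frac{3162407}{457448} \approx -6.9131$)
$k{\left(Z \right)} = -10 + 2 Z^{2}$ ($k{\left(Z \right)} = \left(Z^{2} + Z^{2}\right) - 10 = 2 Z^{2} - 10 = -10 + 2 Z^{2}$)
$k{\left(-3 \right)} u = \left(-10 + 2 \left(-3\right)^{2}\right) \left(- \frac{3162407}{457448}\right) = \left(-10 + 2 \cdot 9\right) \left(- \frac{3162407}{457448}\right) = \left(-10 + 18\right) \left(- \frac{3162407}{457448}\right) = 8 \left(- \frac{3162407}{457448}\right) = - \frac{3162407}{57181}$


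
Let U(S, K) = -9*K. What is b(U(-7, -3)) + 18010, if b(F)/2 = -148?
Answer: 17714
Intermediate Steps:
b(F) = -296 (b(F) = 2*(-148) = -296)
b(U(-7, -3)) + 18010 = -296 + 18010 = 17714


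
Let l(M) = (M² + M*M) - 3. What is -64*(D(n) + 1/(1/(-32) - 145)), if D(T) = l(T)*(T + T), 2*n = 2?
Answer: 596096/4641 ≈ 128.44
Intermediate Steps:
n = 1 (n = (½)*2 = 1)
l(M) = -3 + 2*M² (l(M) = (M² + M²) - 3 = 2*M² - 3 = -3 + 2*M²)
D(T) = 2*T*(-3 + 2*T²) (D(T) = (-3 + 2*T²)*(T + T) = (-3 + 2*T²)*(2*T) = 2*T*(-3 + 2*T²))
-64*(D(n) + 1/(1/(-32) - 145)) = -64*((-6*1 + 4*1³) + 1/(1/(-32) - 145)) = -64*((-6 + 4*1) + 1/(-1/32 - 145)) = -64*((-6 + 4) + 1/(-4641/32)) = -64*(-2 - 32/4641) = -64*(-9314/4641) = 596096/4641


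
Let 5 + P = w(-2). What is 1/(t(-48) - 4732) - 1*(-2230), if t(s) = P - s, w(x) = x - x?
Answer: 10456469/4689 ≈ 2230.0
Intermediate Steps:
w(x) = 0
P = -5 (P = -5 + 0 = -5)
t(s) = -5 - s
1/(t(-48) - 4732) - 1*(-2230) = 1/((-5 - 1*(-48)) - 4732) - 1*(-2230) = 1/((-5 + 48) - 4732) + 2230 = 1/(43 - 4732) + 2230 = 1/(-4689) + 2230 = -1/4689 + 2230 = 10456469/4689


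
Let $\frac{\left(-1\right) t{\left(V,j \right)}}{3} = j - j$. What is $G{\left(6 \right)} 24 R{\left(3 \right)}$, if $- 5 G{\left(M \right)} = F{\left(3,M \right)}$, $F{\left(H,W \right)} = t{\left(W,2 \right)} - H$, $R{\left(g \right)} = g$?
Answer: $\frac{216}{5} \approx 43.2$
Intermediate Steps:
$t{\left(V,j \right)} = 0$ ($t{\left(V,j \right)} = - 3 \left(j - j\right) = \left(-3\right) 0 = 0$)
$F{\left(H,W \right)} = - H$ ($F{\left(H,W \right)} = 0 - H = - H$)
$G{\left(M \right)} = \frac{3}{5}$ ($G{\left(M \right)} = - \frac{\left(-1\right) 3}{5} = \left(- \frac{1}{5}\right) \left(-3\right) = \frac{3}{5}$)
$G{\left(6 \right)} 24 R{\left(3 \right)} = \frac{3}{5} \cdot 24 \cdot 3 = \frac{72}{5} \cdot 3 = \frac{216}{5}$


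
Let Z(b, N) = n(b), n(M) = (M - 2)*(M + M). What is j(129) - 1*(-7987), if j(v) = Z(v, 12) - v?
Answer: 40624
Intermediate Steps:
n(M) = 2*M*(-2 + M) (n(M) = (-2 + M)*(2*M) = 2*M*(-2 + M))
Z(b, N) = 2*b*(-2 + b)
j(v) = -v + 2*v*(-2 + v) (j(v) = 2*v*(-2 + v) - v = -v + 2*v*(-2 + v))
j(129) - 1*(-7987) = 129*(-5 + 2*129) - 1*(-7987) = 129*(-5 + 258) + 7987 = 129*253 + 7987 = 32637 + 7987 = 40624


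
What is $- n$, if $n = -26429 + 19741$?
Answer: $6688$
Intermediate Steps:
$n = -6688$
$- n = \left(-1\right) \left(-6688\right) = 6688$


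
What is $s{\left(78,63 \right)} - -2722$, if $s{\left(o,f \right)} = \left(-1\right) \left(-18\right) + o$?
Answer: $2818$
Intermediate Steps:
$s{\left(o,f \right)} = 18 + o$
$s{\left(78,63 \right)} - -2722 = \left(18 + 78\right) - -2722 = 96 + 2722 = 2818$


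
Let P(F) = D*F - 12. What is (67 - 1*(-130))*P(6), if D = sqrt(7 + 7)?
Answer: -2364 + 1182*sqrt(14) ≈ 2058.6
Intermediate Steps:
D = sqrt(14) ≈ 3.7417
P(F) = -12 + F*sqrt(14) (P(F) = sqrt(14)*F - 12 = F*sqrt(14) - 12 = -12 + F*sqrt(14))
(67 - 1*(-130))*P(6) = (67 - 1*(-130))*(-12 + 6*sqrt(14)) = (67 + 130)*(-12 + 6*sqrt(14)) = 197*(-12 + 6*sqrt(14)) = -2364 + 1182*sqrt(14)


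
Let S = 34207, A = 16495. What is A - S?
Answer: -17712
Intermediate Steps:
A - S = 16495 - 1*34207 = 16495 - 34207 = -17712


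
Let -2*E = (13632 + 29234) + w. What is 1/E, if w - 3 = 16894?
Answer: -2/59763 ≈ -3.3466e-5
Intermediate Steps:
w = 16897 (w = 3 + 16894 = 16897)
E = -59763/2 (E = -((13632 + 29234) + 16897)/2 = -(42866 + 16897)/2 = -½*59763 = -59763/2 ≈ -29882.)
1/E = 1/(-59763/2) = -2/59763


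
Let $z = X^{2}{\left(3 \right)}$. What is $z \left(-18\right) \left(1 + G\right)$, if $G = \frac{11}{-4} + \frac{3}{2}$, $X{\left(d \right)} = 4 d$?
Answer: $648$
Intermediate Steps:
$G = - \frac{5}{4}$ ($G = 11 \left(- \frac{1}{4}\right) + 3 \cdot \frac{1}{2} = - \frac{11}{4} + \frac{3}{2} = - \frac{5}{4} \approx -1.25$)
$z = 144$ ($z = \left(4 \cdot 3\right)^{2} = 12^{2} = 144$)
$z \left(-18\right) \left(1 + G\right) = 144 \left(-18\right) \left(1 - \frac{5}{4}\right) = \left(-2592\right) \left(- \frac{1}{4}\right) = 648$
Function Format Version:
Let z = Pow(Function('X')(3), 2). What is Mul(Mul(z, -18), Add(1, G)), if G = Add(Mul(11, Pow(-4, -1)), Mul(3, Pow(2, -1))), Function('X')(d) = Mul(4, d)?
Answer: 648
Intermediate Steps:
G = Rational(-5, 4) (G = Add(Mul(11, Rational(-1, 4)), Mul(3, Rational(1, 2))) = Add(Rational(-11, 4), Rational(3, 2)) = Rational(-5, 4) ≈ -1.2500)
z = 144 (z = Pow(Mul(4, 3), 2) = Pow(12, 2) = 144)
Mul(Mul(z, -18), Add(1, G)) = Mul(Mul(144, -18), Add(1, Rational(-5, 4))) = Mul(-2592, Rational(-1, 4)) = 648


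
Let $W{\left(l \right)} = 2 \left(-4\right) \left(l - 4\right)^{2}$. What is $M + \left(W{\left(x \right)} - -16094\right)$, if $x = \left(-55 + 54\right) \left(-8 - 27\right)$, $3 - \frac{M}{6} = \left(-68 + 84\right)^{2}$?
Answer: $6888$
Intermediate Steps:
$M = -1518$ ($M = 18 - 6 \left(-68 + 84\right)^{2} = 18 - 6 \cdot 16^{2} = 18 - 1536 = -1518$)
$x = 35$ ($x = \left(-1\right) \left(-35\right) = 35$)
$W{\left(l \right)} = - 8 \left(-4 + l\right)^{2}$
$M + \left(W{\left(x \right)} - -16094\right) = -1518 - \left(-16094 + 8 \left(-4 + 35\right)^{2}\right) = -1518 + \left(- 8 \cdot 31^{2} + 16094\right) = -1518 + \left(\left(-8\right) 961 + 16094\right) = -1518 + \left(-7688 + 16094\right) = -1518 + 8406 = 6888$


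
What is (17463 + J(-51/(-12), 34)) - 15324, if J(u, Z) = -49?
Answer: 2090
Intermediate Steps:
(17463 + J(-51/(-12), 34)) - 15324 = (17463 - 49) - 15324 = 17414 - 15324 = 2090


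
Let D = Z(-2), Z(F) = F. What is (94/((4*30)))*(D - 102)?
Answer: -1222/15 ≈ -81.467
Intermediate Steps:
D = -2
(94/((4*30)))*(D - 102) = (94/((4*30)))*(-2 - 102) = (94/120)*(-104) = (94*(1/120))*(-104) = (47/60)*(-104) = -1222/15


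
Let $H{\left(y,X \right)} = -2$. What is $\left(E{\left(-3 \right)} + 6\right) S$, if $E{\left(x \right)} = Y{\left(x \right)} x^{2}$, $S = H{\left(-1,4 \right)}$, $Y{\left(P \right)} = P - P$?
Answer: $-12$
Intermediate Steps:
$Y{\left(P \right)} = 0$
$S = -2$
$E{\left(x \right)} = 0$ ($E{\left(x \right)} = 0 x^{2} = 0$)
$\left(E{\left(-3 \right)} + 6\right) S = \left(0 + 6\right) \left(-2\right) = 6 \left(-2\right) = -12$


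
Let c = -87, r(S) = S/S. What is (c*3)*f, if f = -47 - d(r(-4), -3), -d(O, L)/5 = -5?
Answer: 18792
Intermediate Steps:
r(S) = 1
d(O, L) = 25 (d(O, L) = -5*(-5) = 25)
f = -72 (f = -47 - 1*25 = -47 - 25 = -72)
(c*3)*f = -87*3*(-72) = -261*(-72) = 18792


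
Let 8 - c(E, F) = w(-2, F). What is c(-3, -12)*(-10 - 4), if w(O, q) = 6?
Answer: -28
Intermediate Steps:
c(E, F) = 2 (c(E, F) = 8 - 1*6 = 8 - 6 = 2)
c(-3, -12)*(-10 - 4) = 2*(-10 - 4) = 2*(-14) = -28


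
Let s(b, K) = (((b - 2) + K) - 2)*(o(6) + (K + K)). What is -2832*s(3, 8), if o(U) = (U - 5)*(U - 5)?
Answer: -337008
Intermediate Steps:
o(U) = (-5 + U)² (o(U) = (-5 + U)*(-5 + U) = (-5 + U)²)
s(b, K) = (1 + 2*K)*(-4 + K + b) (s(b, K) = (((b - 2) + K) - 2)*((-5 + 6)² + (K + K)) = (((-2 + b) + K) - 2)*(1² + 2*K) = ((-2 + K + b) - 2)*(1 + 2*K) = (-4 + K + b)*(1 + 2*K) = (1 + 2*K)*(-4 + K + b))
-2832*s(3, 8) = -2832*(-4 + 3 - 7*8 + 2*8² + 2*8*3) = -2832*(-4 + 3 - 56 + 2*64 + 48) = -2832*(-4 + 3 - 56 + 128 + 48) = -2832*119 = -337008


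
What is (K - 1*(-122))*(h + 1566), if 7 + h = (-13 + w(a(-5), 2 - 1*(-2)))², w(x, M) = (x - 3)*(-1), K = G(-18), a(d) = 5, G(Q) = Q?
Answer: 185536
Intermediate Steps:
K = -18
w(x, M) = 3 - x (w(x, M) = (-3 + x)*(-1) = 3 - x)
h = 218 (h = -7 + (-13 + (3 - 1*5))² = -7 + (-13 + (3 - 5))² = -7 + (-13 - 2)² = -7 + (-15)² = -7 + 225 = 218)
(K - 1*(-122))*(h + 1566) = (-18 - 1*(-122))*(218 + 1566) = (-18 + 122)*1784 = 104*1784 = 185536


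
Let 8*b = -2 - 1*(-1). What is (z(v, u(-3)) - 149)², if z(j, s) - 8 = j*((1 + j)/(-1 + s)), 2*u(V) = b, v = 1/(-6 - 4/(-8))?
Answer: 83954483001/4231249 ≈ 19842.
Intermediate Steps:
b = -⅛ (b = (-2 - 1*(-1))/8 = (-2 + 1)/8 = (⅛)*(-1) = -⅛ ≈ -0.12500)
v = -2/11 (v = 1/(-6 - 4*(-⅛)) = 1/(-6 + ½) = 1/(-11/2) = -2/11 ≈ -0.18182)
u(V) = -1/16 (u(V) = (½)*(-⅛) = -1/16)
z(j, s) = 8 + j*(1 + j)/(-1 + s) (z(j, s) = 8 + j*((1 + j)/(-1 + s)) = 8 + j*(1 + j)/(-1 + s))
(z(v, u(-3)) - 149)² = ((-8 - 2/11 + (-2/11)² + 8*(-1/16))/(-1 - 1/16) - 149)² = ((-8 - 2/11 + 4/121 - ½)/(-17/16) - 149)² = (-16/17*(-2093/242) - 149)² = (16744/2057 - 149)² = (-289749/2057)² = 83954483001/4231249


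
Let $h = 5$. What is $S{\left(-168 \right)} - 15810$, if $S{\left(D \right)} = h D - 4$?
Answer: $-16654$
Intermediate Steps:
$S{\left(D \right)} = -4 + 5 D$ ($S{\left(D \right)} = 5 D - 4 = -4 + 5 D$)
$S{\left(-168 \right)} - 15810 = \left(-4 + 5 \left(-168\right)\right) - 15810 = \left(-4 - 840\right) - 15810 = -844 - 15810 = -16654$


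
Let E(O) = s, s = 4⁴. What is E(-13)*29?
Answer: 7424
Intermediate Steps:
s = 256
E(O) = 256
E(-13)*29 = 256*29 = 7424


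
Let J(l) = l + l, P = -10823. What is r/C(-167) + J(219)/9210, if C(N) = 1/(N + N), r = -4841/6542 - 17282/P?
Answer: -15548508429436/54342120655 ≈ -286.12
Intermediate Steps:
J(l) = 2*l
r = 60664701/70804066 (r = -4841/6542 - 17282/(-10823) = -4841*1/6542 - 17282*(-1/10823) = -4841/6542 + 17282/10823 = 60664701/70804066 ≈ 0.85680)
C(N) = 1/(2*N)
r/C(-167) + J(219)/9210 = 60664701/(70804066*(((½)/(-167)))) + (2*219)/9210 = 60664701/(70804066*(((½)*(-1/167)))) + 438*(1/9210) = 60664701/(70804066*(-1/334)) + 73/1535 = (60664701/70804066)*(-334) + 73/1535 = -10131005067/35402033 + 73/1535 = -15548508429436/54342120655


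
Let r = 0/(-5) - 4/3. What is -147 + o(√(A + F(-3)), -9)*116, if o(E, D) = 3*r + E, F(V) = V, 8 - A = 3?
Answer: -611 + 116*√2 ≈ -446.95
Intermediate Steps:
A = 5 (A = 8 - 1*3 = 8 - 3 = 5)
r = -4/3 (r = 0*(-⅕) - 4*⅓ = 0 - 4/3 = -4/3 ≈ -1.3333)
o(E, D) = -4 + E (o(E, D) = 3*(-4/3) + E = -4 + E)
-147 + o(√(A + F(-3)), -9)*116 = -147 + (-4 + √(5 - 3))*116 = -147 + (-4 + √2)*116 = -147 + (-464 + 116*√2) = -611 + 116*√2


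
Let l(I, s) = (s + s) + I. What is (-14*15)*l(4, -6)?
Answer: 1680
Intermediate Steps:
l(I, s) = I + 2*s (l(I, s) = 2*s + I = I + 2*s)
(-14*15)*l(4, -6) = (-14*15)*(4 + 2*(-6)) = -210*(4 - 12) = -210*(-8) = 1680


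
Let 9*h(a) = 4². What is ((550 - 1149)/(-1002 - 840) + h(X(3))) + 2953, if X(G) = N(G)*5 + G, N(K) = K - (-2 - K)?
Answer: 16329899/5526 ≈ 2955.1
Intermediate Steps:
N(K) = 2 + 2*K (N(K) = K + (2 + K) = 2 + 2*K)
X(G) = 10 + 11*G (X(G) = (2 + 2*G)*5 + G = (10 + 10*G) + G = 10 + 11*G)
h(a) = 16/9 (h(a) = (⅑)*4² = (⅑)*16 = 16/9)
((550 - 1149)/(-1002 - 840) + h(X(3))) + 2953 = ((550 - 1149)/(-1002 - 840) + 16/9) + 2953 = (-599/(-1842) + 16/9) + 2953 = (-599*(-1/1842) + 16/9) + 2953 = (599/1842 + 16/9) + 2953 = 11621/5526 + 2953 = 16329899/5526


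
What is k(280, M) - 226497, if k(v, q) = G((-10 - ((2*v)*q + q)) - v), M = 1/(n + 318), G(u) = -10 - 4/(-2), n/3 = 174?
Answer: -226505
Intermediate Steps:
n = 522 (n = 3*174 = 522)
G(u) = -8 (G(u) = -10 - 4*(-1)/2 = -10 - 1*(-2) = -10 + 2 = -8)
M = 1/840 (M = 1/(522 + 318) = 1/840 ≈ 0.0011905)
k(v, q) = -8
k(280, M) - 226497 = -8 - 226497 = -226505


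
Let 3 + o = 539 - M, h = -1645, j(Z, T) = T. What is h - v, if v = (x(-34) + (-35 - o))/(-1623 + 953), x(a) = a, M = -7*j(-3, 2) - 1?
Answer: -110277/67 ≈ -1645.9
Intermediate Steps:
M = -15 (M = -7*2 - 1 = -14 - 1 = -15)
o = 551 (o = -3 + (539 - 1*(-15)) = -3 + (539 + 15) = -3 + 554 = 551)
v = 62/67 (v = (-34 + (-35 - 1*551))/(-1623 + 953) = (-34 + (-35 - 551))/(-670) = (-34 - 586)*(-1/670) = -620*(-1/670) = 62/67 ≈ 0.92537)
h - v = -1645 - 1*62/67 = -1645 - 62/67 = -110277/67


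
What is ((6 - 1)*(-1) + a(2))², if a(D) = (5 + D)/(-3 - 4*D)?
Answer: 3844/121 ≈ 31.769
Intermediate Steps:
a(D) = (5 + D)/(-3 - 4*D)
((6 - 1)*(-1) + a(2))² = ((6 - 1)*(-1) + (-5 - 1*2)/(3 + 4*2))² = (5*(-1) + (-5 - 2)/(3 + 8))² = (-5 - 7/11)² = (-62/11)² = 3844/121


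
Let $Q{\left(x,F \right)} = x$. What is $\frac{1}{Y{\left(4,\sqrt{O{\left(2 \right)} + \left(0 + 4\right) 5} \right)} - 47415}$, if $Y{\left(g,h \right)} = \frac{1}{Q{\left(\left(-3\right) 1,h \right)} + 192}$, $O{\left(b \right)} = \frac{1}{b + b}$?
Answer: $- \frac{189}{8961434} \approx -2.109 \cdot 10^{-5}$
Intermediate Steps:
$O{\left(b \right)} = \frac{1}{2 b}$
$Y{\left(g,h \right)} = \frac{1}{189}$ ($Y{\left(g,h \right)} = \frac{1}{\left(-3\right) 1 + 192} = \frac{1}{-3 + 192} = \frac{1}{189}$)
$\frac{1}{Y{\left(4,\sqrt{O{\left(2 \right)} + \left(0 + 4\right) 5} \right)} - 47415} = \frac{1}{\frac{1}{189} - 47415} = \frac{1}{- \frac{8961434}{189}} = - \frac{189}{8961434}$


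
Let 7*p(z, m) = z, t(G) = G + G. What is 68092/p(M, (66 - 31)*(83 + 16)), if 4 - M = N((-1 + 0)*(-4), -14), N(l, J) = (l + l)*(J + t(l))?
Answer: 119161/13 ≈ 9166.2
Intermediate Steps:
t(G) = 2*G
N(l, J) = 2*l*(J + 2*l) (N(l, J) = (l + l)*(J + 2*l) = (2*l)*(J + 2*l) = 2*l*(J + 2*l))
M = 52 (M = 4 - 2*(-1 + 0)*(-4)*(-14 + 2*((-1 + 0)*(-4))) = 4 - 2*(-1*(-4))*(-14 + 2*(-1*(-4))) = 4 - 2*4*(-14 + 2*4) = 4 - 2*4*(-14 + 8) = 4 - 2*4*(-6) = 4 - 1*(-48) = 4 + 48 = 52)
p(z, m) = z/7
68092/p(M, (66 - 31)*(83 + 16)) = 68092/(((⅐)*52)) = 68092/(52/7) = 68092*(7/52) = 119161/13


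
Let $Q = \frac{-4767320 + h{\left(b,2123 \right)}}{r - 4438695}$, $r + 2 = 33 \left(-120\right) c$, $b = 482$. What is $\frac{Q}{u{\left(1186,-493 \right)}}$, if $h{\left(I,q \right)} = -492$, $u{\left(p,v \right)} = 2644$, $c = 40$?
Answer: $\frac{1191953}{3038681117} \approx 0.00039226$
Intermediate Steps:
$r = -158402$ ($r = -2 + 33 \left(-120\right) 40 = -2 - 158400 = -158402$)
$Q = \frac{4767812}{4597097}$ ($Q = \frac{-4767320 - 492}{-158402 - 4438695} = - \frac{4767812}{-4597097} = \left(-4767812\right) \left(- \frac{1}{4597097}\right) = \frac{4767812}{4597097} \approx 1.0371$)
$\frac{Q}{u{\left(1186,-493 \right)}} = \frac{4767812}{4597097 \cdot 2644} = \frac{4767812}{4597097} \cdot \frac{1}{2644} = \frac{1191953}{3038681117}$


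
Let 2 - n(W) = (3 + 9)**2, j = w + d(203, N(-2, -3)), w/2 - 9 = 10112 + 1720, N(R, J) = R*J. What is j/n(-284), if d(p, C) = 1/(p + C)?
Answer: -4949539/29678 ≈ -166.77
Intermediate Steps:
N(R, J) = J*R
d(p, C) = 1/(C + p)
w = 23682 (w = 18 + 2*(10112 + 1720) = 18 + 2*11832 = 18 + 23664 = 23682)
j = 4949539/209 (j = 23682 + 1/(-3*(-2) + 203) = 23682 + 1/(6 + 203) = 23682 + 1/209 = 4949539/209 ≈ 23682.)
n(W) = -142 (n(W) = 2 - (3 + 9)**2 = 2 - 1*12**2 = 2 - 1*144 = 2 - 144 = -142)
j/n(-284) = (4949539/209)/(-142) = (4949539/209)*(-1/142) = -4949539/29678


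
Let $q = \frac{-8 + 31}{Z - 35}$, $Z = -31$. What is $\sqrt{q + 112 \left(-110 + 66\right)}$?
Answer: $\frac{i \sqrt{21467886}}{66} \approx 70.202 i$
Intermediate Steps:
$q = - \frac{23}{66}$ ($q = \frac{-8 + 31}{-31 - 35} = \frac{23}{-66} = 23 \left(- \frac{1}{66}\right) = - \frac{23}{66} \approx -0.34848$)
$\sqrt{q + 112 \left(-110 + 66\right)} = \sqrt{- \frac{23}{66} + 112 \left(-110 + 66\right)} = \sqrt{- \frac{23}{66} + 112 \left(-44\right)} = \sqrt{- \frac{23}{66} - 4928} = \sqrt{- \frac{325271}{66}} = \frac{i \sqrt{21467886}}{66}$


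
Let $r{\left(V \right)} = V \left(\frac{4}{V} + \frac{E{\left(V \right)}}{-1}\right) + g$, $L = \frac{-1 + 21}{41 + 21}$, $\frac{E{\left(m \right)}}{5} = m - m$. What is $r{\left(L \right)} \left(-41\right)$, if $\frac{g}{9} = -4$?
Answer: $1312$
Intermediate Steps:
$E{\left(m \right)} = 0$ ($E{\left(m \right)} = 5 \left(m - m\right) = 5 \cdot 0 = 0$)
$g = -36$ ($g = 9 \left(-4\right) = -36$)
$L = \frac{10}{31}$ ($L = \frac{20}{62} = 20 \cdot \frac{1}{62} = \frac{10}{31} \approx 0.32258$)
$r{\left(V \right)} = -32$ ($r{\left(V \right)} = V \left(\frac{4}{V} + \frac{0}{-1}\right) - 36 = V \left(\frac{4}{V} + 0 \left(-1\right)\right) - 36 = V \left(\frac{4}{V} + 0\right) - 36 = V \frac{4}{V} - 36 = 4 - 36 = -32$)
$r{\left(L \right)} \left(-41\right) = \left(-32\right) \left(-41\right) = 1312$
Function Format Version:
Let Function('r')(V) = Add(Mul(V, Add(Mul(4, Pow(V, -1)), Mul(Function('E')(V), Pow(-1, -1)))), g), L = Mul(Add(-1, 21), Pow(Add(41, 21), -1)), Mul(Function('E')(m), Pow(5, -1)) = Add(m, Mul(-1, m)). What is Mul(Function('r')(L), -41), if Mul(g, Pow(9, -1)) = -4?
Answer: 1312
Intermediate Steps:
Function('E')(m) = 0 (Function('E')(m) = Mul(5, Add(m, Mul(-1, m))) = Mul(5, 0) = 0)
g = -36 (g = Mul(9, -4) = -36)
L = Rational(10, 31) (L = Mul(20, Pow(62, -1)) = Mul(20, Rational(1, 62)) = Rational(10, 31) ≈ 0.32258)
Function('r')(V) = -32 (Function('r')(V) = Add(Mul(V, Add(Mul(4, Pow(V, -1)), Mul(0, Pow(-1, -1)))), -36) = Add(Mul(V, Add(Mul(4, Pow(V, -1)), Mul(0, -1))), -36) = Add(Mul(V, Add(Mul(4, Pow(V, -1)), 0)), -36) = Add(Mul(V, Mul(4, Pow(V, -1))), -36) = Add(4, -36) = -32)
Mul(Function('r')(L), -41) = Mul(-32, -41) = 1312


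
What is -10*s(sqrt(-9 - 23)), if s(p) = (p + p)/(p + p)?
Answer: -10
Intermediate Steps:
s(p) = 1 (s(p) = (2*p)/((2*p)) = (2*p)*(1/(2*p)) = 1)
-10*s(sqrt(-9 - 23)) = -10*1 = -10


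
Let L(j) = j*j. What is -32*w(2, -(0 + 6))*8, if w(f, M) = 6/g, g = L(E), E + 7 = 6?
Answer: -1536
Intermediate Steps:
E = -1 (E = -7 + 6 = -1)
L(j) = j²
g = 1 (g = (-1)² = 1)
w(f, M) = 6 (w(f, M) = 6/1 = 6*1 = 6)
-32*w(2, -(0 + 6))*8 = -32*6*8 = -192*8 = -1536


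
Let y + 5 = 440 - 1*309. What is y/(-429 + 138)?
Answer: -42/97 ≈ -0.43299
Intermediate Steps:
y = 126 (y = -5 + (440 - 1*309) = -5 + (440 - 309) = -5 + 131 = 126)
y/(-429 + 138) = 126/(-429 + 138) = 126/(-291) = 126*(-1/291) = -42/97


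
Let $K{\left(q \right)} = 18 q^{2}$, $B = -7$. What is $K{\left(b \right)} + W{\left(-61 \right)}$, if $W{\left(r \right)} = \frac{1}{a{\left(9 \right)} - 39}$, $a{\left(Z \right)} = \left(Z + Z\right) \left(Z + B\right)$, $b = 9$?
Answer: $\frac{4373}{3} \approx 1457.7$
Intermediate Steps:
$a{\left(Z \right)} = 2 Z \left(-7 + Z\right)$ ($a{\left(Z \right)} = \left(Z + Z\right) \left(Z - 7\right) = 2 Z \left(-7 + Z\right)$)
$W{\left(r \right)} = - \frac{1}{3}$ ($W{\left(r \right)} = \frac{1}{2 \cdot 9 \left(-7 + 9\right) - 39} = \frac{1}{2 \cdot 9 \cdot 2 - 39} = \frac{1}{36 - 39} = \frac{1}{-3} = - \frac{1}{3}$)
$K{\left(b \right)} + W{\left(-61 \right)} = 18 \cdot 9^{2} - \frac{1}{3} = 18 \cdot 81 - \frac{1}{3} = 1458 - \frac{1}{3} = \frac{4373}{3}$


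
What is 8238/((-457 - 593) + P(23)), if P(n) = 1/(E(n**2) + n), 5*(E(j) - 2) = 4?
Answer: -1062702/135445 ≈ -7.8460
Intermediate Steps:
E(j) = 14/5 (E(j) = 2 + (1/5)*4 = 2 + 4/5 = 14/5)
P(n) = 1/(14/5 + n)
8238/((-457 - 593) + P(23)) = 8238/((-457 - 593) + 5/(14 + 5*23)) = 8238/(-1050 + 5/(14 + 115)) = 8238/(-1050 + 5/129) = 8238/(-135445/129) = 8238*(-129/135445) = -1062702/135445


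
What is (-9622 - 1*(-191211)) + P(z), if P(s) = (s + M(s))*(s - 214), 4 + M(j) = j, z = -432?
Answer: 742317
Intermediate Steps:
M(j) = -4 + j
P(s) = (-214 + s)*(-4 + 2*s) (P(s) = (s + (-4 + s))*(s - 214) = (-4 + 2*s)*(-214 + s) = (-214 + s)*(-4 + 2*s))
(-9622 - 1*(-191211)) + P(z) = (-9622 - 1*(-191211)) + (856 - 432*(-432) + 2*(-432)²) = (-9622 + 191211) + (856 + 186624 + 2*186624) = 181589 + (856 + 186624 + 373248) = 181589 + 560728 = 742317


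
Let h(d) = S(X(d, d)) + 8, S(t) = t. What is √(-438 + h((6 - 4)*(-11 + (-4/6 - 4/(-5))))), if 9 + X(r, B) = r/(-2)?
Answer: 13*I*√570/15 ≈ 20.691*I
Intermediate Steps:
X(r, B) = -9 - r/2 (X(r, B) = -9 + r/(-2) = -9 + r*(-½) = -9 - r/2)
h(d) = -1 - d/2 (h(d) = (-9 - d/2) + 8 = -1 - d/2)
√(-438 + h((6 - 4)*(-11 + (-4/6 - 4/(-5))))) = √(-438 + (-1 - (6 - 4)*(-11 + (-4/6 - 4/(-5)))/2)) = √(-438 + (-1 - (-11 + (-4*⅙ - 4*(-⅕))))) = √(-438 + (-1 - (-11 + (-⅔ + ⅘)))) = √(-438 + (-1 - (-11 + 2/15))) = √(-438 + (-1 - (-163)/15)) = √(-438 + (-1 - ½*(-326/15))) = √(-438 + (-1 + 163/15)) = √(-438 + 148/15) = √(-6422/15) = 13*I*√570/15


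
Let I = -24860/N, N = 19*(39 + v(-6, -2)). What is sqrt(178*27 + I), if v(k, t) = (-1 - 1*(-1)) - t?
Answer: 13*sqrt(17142674)/779 ≈ 69.095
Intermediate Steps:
v(k, t) = -t (v(k, t) = (-1 + 1) - t = 0 - t = -t)
N = 779 (N = 19*(39 - 1*(-2)) = 19*(39 + 2) = 19*41 = 779)
I = -24860/779 ≈ -31.913
sqrt(178*27 + I) = sqrt(178*27 - 24860/779) = sqrt(4806 - 24860/779) = sqrt(3719014/779) = 13*sqrt(17142674)/779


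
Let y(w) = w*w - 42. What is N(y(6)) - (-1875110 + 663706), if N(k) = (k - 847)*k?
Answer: 1216522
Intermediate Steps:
y(w) = -42 + w² (y(w) = w² - 42 = -42 + w²)
N(k) = k*(-847 + k) (N(k) = (-847 + k)*k = k*(-847 + k))
N(y(6)) - (-1875110 + 663706) = (-42 + 6²)*(-847 + (-42 + 6²)) - (-1875110 + 663706) = (-42 + 36)*(-847 + (-42 + 36)) - 1*(-1211404) = -6*(-847 - 6) + 1211404 = -6*(-853) + 1211404 = 5118 + 1211404 = 1216522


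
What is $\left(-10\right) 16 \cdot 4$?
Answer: $-640$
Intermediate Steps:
$\left(-10\right) 16 \cdot 4 = \left(-160\right) 4 = -640$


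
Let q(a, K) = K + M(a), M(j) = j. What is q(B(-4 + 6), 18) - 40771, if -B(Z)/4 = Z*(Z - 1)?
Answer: -40761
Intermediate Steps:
B(Z) = -4*Z*(-1 + Z) (B(Z) = -4*Z*(Z - 1) = -4*Z*(-1 + Z))
q(a, K) = K + a
q(B(-4 + 6), 18) - 40771 = (18 + 4*(-4 + 6)*(1 - (-4 + 6))) - 40771 = (18 + 4*2*(1 - 1*2)) - 40771 = (18 + 4*2*(1 - 2)) - 40771 = (18 + 4*2*(-1)) - 40771 = (18 - 8) - 40771 = 10 - 40771 = -40761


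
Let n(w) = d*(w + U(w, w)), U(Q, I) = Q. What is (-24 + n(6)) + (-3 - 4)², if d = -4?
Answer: -23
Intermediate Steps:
n(w) = -8*w (n(w) = -4*(w + w) = -8*w)
(-24 + n(6)) + (-3 - 4)² = (-24 - 8*6) + (-3 - 4)² = (-24 - 48) + (-7)² = -72 + 49 = -23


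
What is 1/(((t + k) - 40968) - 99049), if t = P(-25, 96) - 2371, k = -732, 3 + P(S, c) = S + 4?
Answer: -1/143144 ≈ -6.9860e-6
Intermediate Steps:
P(S, c) = 1 + S (P(S, c) = -3 + (S + 4) = -3 + (4 + S) = 1 + S)
t = -2395 (t = (1 - 25) - 2371 = -24 - 2371 = -2395)
1/(((t + k) - 40968) - 99049) = 1/(((-2395 - 732) - 40968) - 99049) = 1/((-3127 - 40968) - 99049) = 1/(-44095 - 99049) = 1/(-143144) = -1/143144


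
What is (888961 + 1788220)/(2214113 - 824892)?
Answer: 2677181/1389221 ≈ 1.9271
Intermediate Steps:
(888961 + 1788220)/(2214113 - 824892) = 2677181/1389221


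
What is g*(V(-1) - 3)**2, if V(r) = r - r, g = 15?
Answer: 135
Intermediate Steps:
V(r) = 0
g*(V(-1) - 3)**2 = 15*(0 - 3)**2 = 15*(-3)**2 = 15*9 = 135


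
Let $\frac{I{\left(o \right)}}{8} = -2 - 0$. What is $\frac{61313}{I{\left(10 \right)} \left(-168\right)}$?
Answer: $\frac{8759}{384} \approx 22.81$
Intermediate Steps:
$I{\left(o \right)} = -16$ ($I{\left(o \right)} = 8 \left(-2 - 0\right) = 8 \left(-2 + 0\right) = 8 \left(-2\right) = -16$)
$\frac{61313}{I{\left(10 \right)} \left(-168\right)} = \frac{61313}{\left(-16\right) \left(-168\right)} = \frac{61313}{2688} = 61313 \cdot \frac{1}{2688} = \frac{8759}{384}$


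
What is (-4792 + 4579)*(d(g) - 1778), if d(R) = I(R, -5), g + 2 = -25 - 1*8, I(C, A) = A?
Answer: 379779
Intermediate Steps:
g = -35 (g = -2 + (-25 - 1*8) = -2 + (-25 - 8) = -2 - 33 = -35)
d(R) = -5
(-4792 + 4579)*(d(g) - 1778) = (-4792 + 4579)*(-5 - 1778) = -213*(-1783) = 379779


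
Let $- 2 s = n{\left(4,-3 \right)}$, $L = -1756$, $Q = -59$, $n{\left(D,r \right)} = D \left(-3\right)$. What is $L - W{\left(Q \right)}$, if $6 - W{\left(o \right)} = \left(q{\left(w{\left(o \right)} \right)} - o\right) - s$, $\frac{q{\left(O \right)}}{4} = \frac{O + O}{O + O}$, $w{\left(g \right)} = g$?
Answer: $-1705$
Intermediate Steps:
$q{\left(O \right)} = 4$ ($q{\left(O \right)} = 4 \frac{O + O}{O + O} = 4 \frac{2 O}{2 O} = 4 \cdot 2 O \frac{1}{2 O} = 4 \cdot 1 = 4$)
$n{\left(D,r \right)} = - 3 D$
$s = 6$ ($s = - \frac{\left(-3\right) 4}{2} = \left(- \frac{1}{2}\right) \left(-12\right) = 6$)
$W{\left(o \right)} = 8 + o$ ($W{\left(o \right)} = 6 - \left(\left(4 - o\right) - 6\right) = 6 - \left(-2 - o\right) = 6 + \left(2 + o\right) = 8 + o$)
$L - W{\left(Q \right)} = -1756 - \left(8 - 59\right) = -1756 - -51 = -1756 + 51 = -1705$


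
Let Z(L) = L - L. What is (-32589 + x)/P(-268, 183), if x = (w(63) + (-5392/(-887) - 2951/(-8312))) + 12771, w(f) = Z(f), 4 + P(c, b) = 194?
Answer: -146065604751/1400821360 ≈ -104.27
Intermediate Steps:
P(c, b) = 190 (P(c, b) = -4 + 194 = 190)
Z(L) = 0
w(f) = 0
x = 94204749465/7372744 (x = (0 + (-5392/(-887) - 2951/(-8312))) + 12771 = (0 + (-5392*(-1/887) - 2951*(-1/8312))) + 12771 = (0 + (5392/887 + 2951/8312)) + 12771 = (0 + 47435841/7372744) + 12771 = 47435841/7372744 + 12771 = 94204749465/7372744 ≈ 12777.)
(-32589 + x)/P(-268, 183) = (-32589 + 94204749465/7372744)/190 = -146065604751/7372744*1/190 = -146065604751/1400821360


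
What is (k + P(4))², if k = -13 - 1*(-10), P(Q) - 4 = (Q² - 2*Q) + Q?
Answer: 169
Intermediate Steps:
P(Q) = 4 + Q² - Q (P(Q) = 4 + ((Q² - 2*Q) + Q) = 4 + (Q² - Q) = 4 + Q² - Q)
k = -3 (k = -13 + 10 = -3)
(k + P(4))² = (-3 + (4 + 4² - 1*4))² = (-3 + (4 + 16 - 4))² = (-3 + 16)² = 13² = 169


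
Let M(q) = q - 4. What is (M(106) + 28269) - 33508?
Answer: -5137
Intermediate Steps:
M(q) = -4 + q
(M(106) + 28269) - 33508 = ((-4 + 106) + 28269) - 33508 = (102 + 28269) - 33508 = 28371 - 33508 = -5137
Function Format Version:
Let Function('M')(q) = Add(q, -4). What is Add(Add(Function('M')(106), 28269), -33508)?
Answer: -5137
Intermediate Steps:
Function('M')(q) = Add(-4, q)
Add(Add(Function('M')(106), 28269), -33508) = Add(Add(Add(-4, 106), 28269), -33508) = Add(Add(102, 28269), -33508) = Add(28371, -33508) = -5137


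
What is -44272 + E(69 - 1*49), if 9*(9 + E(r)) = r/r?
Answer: -398528/9 ≈ -44281.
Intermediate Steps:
E(r) = -80/9 (E(r) = -9 + (r/r)/9 = -9 + (⅑)*1 = -9 + ⅑ = -80/9)
-44272 + E(69 - 1*49) = -44272 - 80/9 = -398528/9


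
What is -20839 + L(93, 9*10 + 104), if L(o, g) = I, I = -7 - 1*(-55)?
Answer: -20791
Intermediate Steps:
I = 48 (I = -7 + 55 = 48)
L(o, g) = 48
-20839 + L(93, 9*10 + 104) = -20839 + 48 = -20791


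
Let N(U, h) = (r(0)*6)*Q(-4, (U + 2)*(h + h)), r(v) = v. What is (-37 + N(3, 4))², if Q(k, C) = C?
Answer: 1369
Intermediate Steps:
N(U, h) = 0 (N(U, h) = (0*6)*((U + 2)*(h + h)) = 0*((2 + U)*(2*h)) = 0*(2*h*(2 + U)) = 0)
(-37 + N(3, 4))² = (-37 + 0)² = (-37)² = 1369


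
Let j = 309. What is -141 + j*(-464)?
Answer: -143517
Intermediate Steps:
-141 + j*(-464) = -141 + 309*(-464) = -141 - 143376 = -143517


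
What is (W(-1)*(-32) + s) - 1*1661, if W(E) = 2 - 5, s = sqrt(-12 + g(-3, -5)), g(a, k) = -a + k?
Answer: -1565 + I*sqrt(14) ≈ -1565.0 + 3.7417*I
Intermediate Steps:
g(a, k) = k - a
s = I*sqrt(14) (s = sqrt(-12 + (-5 - 1*(-3))) = sqrt(-12 + (-5 + 3)) = sqrt(-12 - 2) = sqrt(-14) = I*sqrt(14) ≈ 3.7417*I)
W(E) = -3
(W(-1)*(-32) + s) - 1*1661 = (-3*(-32) + I*sqrt(14)) - 1*1661 = (96 + I*sqrt(14)) - 1661 = -1565 + I*sqrt(14)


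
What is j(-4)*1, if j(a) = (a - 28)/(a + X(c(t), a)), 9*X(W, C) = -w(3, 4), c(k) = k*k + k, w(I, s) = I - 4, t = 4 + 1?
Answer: 288/35 ≈ 8.2286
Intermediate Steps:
t = 5
w(I, s) = -4 + I
c(k) = k + k² (c(k) = k² + k = k + k²)
X(W, C) = ⅑ (X(W, C) = (-(-4 + 3))/9 = (-1*(-1))/9 = (⅑)*1 = ⅑)
j(a) = (-28 + a)/(⅑ + a) (j(a) = (a - 28)/(a + ⅑) = (-28 + a)/(⅑ + a))
j(-4)*1 = (9*(-28 - 4)/(1 + 9*(-4)))*1 = (9*(-32)/(1 - 36))*1 = (9*(-32)/(-35))*1 = (9*(-1/35)*(-32))*1 = (288/35)*1 = 288/35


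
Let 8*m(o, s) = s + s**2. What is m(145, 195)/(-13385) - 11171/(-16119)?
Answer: 29006125/86301126 ≈ 0.33610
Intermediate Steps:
m(o, s) = s/8 + s**2/8 (m(o, s) = (s + s**2)/8 = s/8 + s**2/8)
m(145, 195)/(-13385) - 11171/(-16119) = ((1/8)*195*(1 + 195))/(-13385) - 11171/(-16119) = ((1/8)*195*196)*(-1/13385) - 11171*(-1/16119) = (9555/2)*(-1/13385) + 11171/16119 = -1911/5354 + 11171/16119 = 29006125/86301126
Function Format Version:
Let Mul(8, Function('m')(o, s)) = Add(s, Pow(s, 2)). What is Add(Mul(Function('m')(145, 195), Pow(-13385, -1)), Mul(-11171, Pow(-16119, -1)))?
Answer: Rational(29006125, 86301126) ≈ 0.33610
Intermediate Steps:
Function('m')(o, s) = Add(Mul(Rational(1, 8), s), Mul(Rational(1, 8), Pow(s, 2))) (Function('m')(o, s) = Mul(Rational(1, 8), Add(s, Pow(s, 2))) = Add(Mul(Rational(1, 8), s), Mul(Rational(1, 8), Pow(s, 2))))
Add(Mul(Function('m')(145, 195), Pow(-13385, -1)), Mul(-11171, Pow(-16119, -1))) = Add(Mul(Mul(Rational(1, 8), 195, Add(1, 195)), Pow(-13385, -1)), Mul(-11171, Pow(-16119, -1))) = Add(Mul(Mul(Rational(1, 8), 195, 196), Rational(-1, 13385)), Mul(-11171, Rational(-1, 16119))) = Add(Mul(Rational(9555, 2), Rational(-1, 13385)), Rational(11171, 16119)) = Add(Rational(-1911, 5354), Rational(11171, 16119)) = Rational(29006125, 86301126)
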